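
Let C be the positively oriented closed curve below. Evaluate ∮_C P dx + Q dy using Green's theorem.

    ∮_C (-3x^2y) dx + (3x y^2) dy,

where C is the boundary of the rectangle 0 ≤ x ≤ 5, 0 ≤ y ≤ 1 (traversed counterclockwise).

Green's theorem converts the closed line integral into a double integral over the enclosed region D:

    ∮_C P dx + Q dy = ∬_D (∂Q/∂x - ∂P/∂y) dA.

Here P = -3x^2y, Q = 3x y^2, so

    ∂Q/∂x = 3y^2,    ∂P/∂y = -3x^2,
    ∂Q/∂x - ∂P/∂y = 3x^2 + 3y^2.

D is the region 0 ≤ x ≤ 5, 0 ≤ y ≤ 1. Evaluating the double integral:

    ∬_D (3x^2 + 3y^2) dA = ∫_0^{5} ∫_0^{1} (3x^2 + 3y^2) dy dx.

Inner (y from 0 to 1): 3x^2 + 1.
Outer (x from 0 to 5): 130.

Therefore ∮_C P dx + Q dy = 130.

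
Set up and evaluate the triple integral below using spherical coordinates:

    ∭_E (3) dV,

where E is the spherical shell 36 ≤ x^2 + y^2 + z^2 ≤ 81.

In spherical coordinates, x = ρ sin(φ) cos(θ), y = ρ sin(φ) sin(θ), z = ρ cos(φ), and dV = ρ^2 sin(φ) dρ dφ dθ.

The integrand becomes 3, so

    ∭_E (3) dV = ∫_{0}^{2π} ∫_{0}^{π} ∫_{6}^{9} (3) · ρ^2 sin(φ) dρ dφ dθ.

Inner (ρ): 513sin(φ).
Middle (φ): 1026.
Outer (θ): 2052π.

Therefore the triple integral equals 2052π.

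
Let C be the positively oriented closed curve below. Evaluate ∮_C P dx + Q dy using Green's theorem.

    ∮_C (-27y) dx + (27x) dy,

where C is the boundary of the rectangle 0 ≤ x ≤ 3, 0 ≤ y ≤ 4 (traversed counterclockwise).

Green's theorem converts the closed line integral into a double integral over the enclosed region D:

    ∮_C P dx + Q dy = ∬_D (∂Q/∂x - ∂P/∂y) dA.

Here P = -27y, Q = 27x, so

    ∂Q/∂x = 27,    ∂P/∂y = -27,
    ∂Q/∂x - ∂P/∂y = 54.

D is the region 0 ≤ x ≤ 3, 0 ≤ y ≤ 4. Evaluating the double integral:

    ∬_D (54) dA = ∫_0^{3} ∫_0^{4} (54) dy dx.

Inner (y from 0 to 4): 216.
Outer (x from 0 to 3): 648.

Therefore ∮_C P dx + Q dy = 648.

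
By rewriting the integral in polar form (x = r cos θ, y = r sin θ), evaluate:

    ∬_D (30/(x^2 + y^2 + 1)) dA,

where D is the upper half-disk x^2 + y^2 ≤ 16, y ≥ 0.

The region D is 0 ≤ r ≤ 4, 0 ≤ θ ≤ π in polar coordinates, where x = r cos(θ), y = r sin(θ), and dA = r dr dθ.

Under the substitution, the integrand becomes 30/(r^2 + 1), so

    ∬_D (30/(x^2 + y^2 + 1)) dA = ∫_{0}^{π} ∫_{0}^{4} (30/(r^2 + 1)) · r dr dθ.

Inner integral (in r): ∫_{0}^{4} (30/(r^2 + 1)) · r dr = log(2862423051509815793).

Outer integral (in θ): ∫_{0}^{π} (log(2862423051509815793)) dθ = log(2862423051509815793^π).

Therefore ∬_D (30/(x^2 + y^2 + 1)) dA = log(2862423051509815793^π).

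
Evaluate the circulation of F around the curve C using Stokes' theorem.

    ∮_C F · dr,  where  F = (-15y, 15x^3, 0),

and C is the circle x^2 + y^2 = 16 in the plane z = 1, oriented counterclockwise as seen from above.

Let S be the flat disk x^2 + y^2 ≤ 16 in the plane z = 1, with upward unit normal n̂ = ẑ. By Stokes' theorem,

    ∮_C F · dr = ∬_S (∇ × F) · n̂ dS = ∬_D (curl F)_z dA,

where D is the disk x^2 + y^2 ≤ 16.

Compute the curl of F = (-15y, 15x^3, 0):
    (∇ × F)_x = ∂F_z/∂y - ∂F_y/∂z = 0,
    (∇ × F)_y = ∂F_x/∂z - ∂F_z/∂x = 0,
    (∇ × F)_z = ∂F_y/∂x - ∂F_x/∂y = 45x^2 + 15.

On z = 1, (curl F)_z = 45x^2 + 15.

Convert to polar (x = r cos θ, y = r sin θ, dA = r dr dθ); the integrand becomes 45r^2cos(θ)^2 + 15, so

    ∬_D (curl F)_z dA = ∫_0^{2π} ∫_0^{4} (45r^2cos(θ)^2 + 15) · r dr dθ.

Inner (r from 0 to 4): 2880cos(θ)^2 + 120.
Outer (θ from 0 to 2π): 3120π.

Therefore ∮_C F · dr = 3120π.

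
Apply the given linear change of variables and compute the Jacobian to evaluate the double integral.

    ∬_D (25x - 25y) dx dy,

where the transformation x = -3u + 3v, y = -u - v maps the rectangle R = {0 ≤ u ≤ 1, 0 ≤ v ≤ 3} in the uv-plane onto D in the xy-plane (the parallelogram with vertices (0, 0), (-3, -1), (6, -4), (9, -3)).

Compute the Jacobian determinant of (x, y) with respect to (u, v):

    ∂(x,y)/∂(u,v) = | -3  3 | = (-3)(-1) - (3)(-1) = 6.
                   | -1  -1 |

Its absolute value is |J| = 6 (the area scaling factor).

Substituting x = -3u + 3v, y = -u - v into the integrand,

    25x - 25y → -50u + 100v,

so the integral becomes

    ∬_R (-50u + 100v) · |J| du dv = ∫_0^1 ∫_0^3 (-300u + 600v) dv du.

Inner (v): 2700 - 900u.
Outer (u): 2250.

Therefore ∬_D (25x - 25y) dx dy = 2250.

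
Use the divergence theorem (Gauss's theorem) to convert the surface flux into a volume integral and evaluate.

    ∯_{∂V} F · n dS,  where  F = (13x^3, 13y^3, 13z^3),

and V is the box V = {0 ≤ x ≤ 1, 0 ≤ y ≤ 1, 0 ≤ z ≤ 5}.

By the divergence theorem,

    ∯_{∂V} F · n dS = ∭_V (∇ · F) dV.

Compute the divergence:
    ∇ · F = ∂F_x/∂x + ∂F_y/∂y + ∂F_z/∂z = 39x^2 + 39y^2 + 39z^2.

V is a rectangular box, so dV = dx dy dz with 0 ≤ x ≤ 1, 0 ≤ y ≤ 1, 0 ≤ z ≤ 5.

Integrate (39x^2 + 39y^2 + 39z^2) over V as an iterated integral:

    ∭_V (∇·F) dV = ∫_0^{1} ∫_0^{1} ∫_0^{5} (39x^2 + 39y^2 + 39z^2) dz dy dx.

Inner (z from 0 to 5): 195x^2 + 195y^2 + 1625.
Middle (y from 0 to 1): 195x^2 + 1690.
Outer (x from 0 to 1): 1755.

Therefore ∯_{∂V} F · n dS = 1755.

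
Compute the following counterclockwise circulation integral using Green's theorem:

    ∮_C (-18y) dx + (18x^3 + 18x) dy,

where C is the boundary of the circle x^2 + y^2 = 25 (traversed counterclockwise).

Green's theorem converts the closed line integral into a double integral over the enclosed region D:

    ∮_C P dx + Q dy = ∬_D (∂Q/∂x - ∂P/∂y) dA.

Here P = -18y, Q = 18x^3 + 18x, so

    ∂Q/∂x = 54x^2 + 18,    ∂P/∂y = -18,
    ∂Q/∂x - ∂P/∂y = 54x^2 + 36.

D is the region x^2 + y^2 ≤ 25. Evaluating the double integral:

In polar coordinates (x = r cos θ, y = r sin θ, dA = r dr dθ) the integrand becomes 54r^2cos(θ)^2 + 36, so

    ∬_D (54x^2 + 36) dA = ∫_0^{2π} ∫_0^{5} (54r^2cos(θ)^2 + 36) · r dr dθ.

Inner (r from 0 to 5): 16875cos(θ)^2/2 + 450.
Outer (θ from 0 to 2π): 18675π/2.

Therefore ∮_C P dx + Q dy = 18675π/2.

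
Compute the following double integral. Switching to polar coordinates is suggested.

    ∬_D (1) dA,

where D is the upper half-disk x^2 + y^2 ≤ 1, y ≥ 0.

The region D is 0 ≤ r ≤ 1, 0 ≤ θ ≤ π in polar coordinates, where x = r cos(θ), y = r sin(θ), and dA = r dr dθ.

Under the substitution, the integrand becomes 1, so

    ∬_D (1) dA = ∫_{0}^{π} ∫_{0}^{1} (1) · r dr dθ.

Inner integral (in r): ∫_{0}^{1} (1) · r dr = 1/2.

Outer integral (in θ): ∫_{0}^{π} (1/2) dθ = π/2.

Therefore ∬_D (1) dA = π/2.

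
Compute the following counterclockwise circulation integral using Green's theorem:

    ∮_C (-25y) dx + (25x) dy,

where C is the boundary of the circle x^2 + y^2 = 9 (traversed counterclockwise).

Green's theorem converts the closed line integral into a double integral over the enclosed region D:

    ∮_C P dx + Q dy = ∬_D (∂Q/∂x - ∂P/∂y) dA.

Here P = -25y, Q = 25x, so

    ∂Q/∂x = 25,    ∂P/∂y = -25,
    ∂Q/∂x - ∂P/∂y = 50.

D is the region x^2 + y^2 ≤ 9. Evaluating the double integral:

In polar coordinates (x = r cos θ, y = r sin θ, dA = r dr dθ) the integrand becomes 50, so

    ∬_D (50) dA = ∫_0^{2π} ∫_0^{3} (50) · r dr dθ.

Inner (r from 0 to 3): 225.
Outer (θ from 0 to 2π): 450π.

Therefore ∮_C P dx + Q dy = 450π.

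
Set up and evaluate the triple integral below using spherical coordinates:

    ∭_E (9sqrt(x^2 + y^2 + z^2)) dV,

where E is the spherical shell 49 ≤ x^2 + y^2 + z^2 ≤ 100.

In spherical coordinates, x = ρ sin(φ) cos(θ), y = ρ sin(φ) sin(θ), z = ρ cos(φ), and dV = ρ^2 sin(φ) dρ dφ dθ.

The integrand becomes 9ρ, so

    ∭_E (9sqrt(x^2 + y^2 + z^2)) dV = ∫_{0}^{2π} ∫_{0}^{π} ∫_{7}^{10} (9ρ) · ρ^2 sin(φ) dρ dφ dθ.

Inner (ρ): 68391sin(φ)/4.
Middle (φ): 68391/2.
Outer (θ): 68391π.

Therefore the triple integral equals 68391π.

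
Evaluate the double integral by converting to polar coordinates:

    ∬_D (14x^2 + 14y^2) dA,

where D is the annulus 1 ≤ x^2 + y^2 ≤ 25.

The region D is 1 ≤ r ≤ 5, 0 ≤ θ ≤ 2π in polar coordinates, where x = r cos(θ), y = r sin(θ), and dA = r dr dθ.

Under the substitution, the integrand becomes 14r^2, so

    ∬_D (14x^2 + 14y^2) dA = ∫_{0}^{2π} ∫_{1}^{5} (14r^2) · r dr dθ.

Inner integral (in r): ∫_{1}^{5} (14r^2) · r dr = 2184.

Outer integral (in θ): ∫_{0}^{2π} (2184) dθ = 4368π.

Therefore ∬_D (14x^2 + 14y^2) dA = 4368π.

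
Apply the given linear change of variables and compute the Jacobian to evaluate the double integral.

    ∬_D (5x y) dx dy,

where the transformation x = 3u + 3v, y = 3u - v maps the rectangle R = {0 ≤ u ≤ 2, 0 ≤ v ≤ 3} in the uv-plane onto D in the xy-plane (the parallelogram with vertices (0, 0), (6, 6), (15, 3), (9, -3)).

Compute the Jacobian determinant of (x, y) with respect to (u, v):

    ∂(x,y)/∂(u,v) = | 3  3 | = (3)(-1) - (3)(3) = -12.
                   | 3  -1 |

Its absolute value is |J| = 12 (the area scaling factor).

Substituting x = 3u + 3v, y = 3u - v into the integrand,

    5x y → 45u^2 + 30u v - 15v^2,

so the integral becomes

    ∬_R (45u^2 + 30u v - 15v^2) · |J| du dv = ∫_0^2 ∫_0^3 (540u^2 + 360u v - 180v^2) dv du.

Inner (v): 1620u^2 + 1620u - 1620.
Outer (u): 4320.

Therefore ∬_D (5x y) dx dy = 4320.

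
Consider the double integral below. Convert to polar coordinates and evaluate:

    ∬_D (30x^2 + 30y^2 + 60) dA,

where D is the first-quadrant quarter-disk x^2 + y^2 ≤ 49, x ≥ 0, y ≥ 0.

The region D is 0 ≤ r ≤ 7, 0 ≤ θ ≤ π/2 in polar coordinates, where x = r cos(θ), y = r sin(θ), and dA = r dr dθ.

Under the substitution, the integrand becomes 30r^2 + 60, so

    ∬_D (30x^2 + 30y^2 + 60) dA = ∫_{0}^{π/2} ∫_{0}^{7} (30r^2 + 60) · r dr dθ.

Inner integral (in r): ∫_{0}^{7} (30r^2 + 60) · r dr = 38955/2.

Outer integral (in θ): ∫_{0}^{π/2} (38955/2) dθ = 38955π/4.

Therefore ∬_D (30x^2 + 30y^2 + 60) dA = 38955π/4.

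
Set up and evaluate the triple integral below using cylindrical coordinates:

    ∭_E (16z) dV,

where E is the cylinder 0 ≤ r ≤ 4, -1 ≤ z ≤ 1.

In cylindrical coordinates, x = r cos(θ), y = r sin(θ), z = z, and dV = r dr dθ dz.

The integrand becomes 16z, so

    ∭_E (16z) dV = ∫_{0}^{2π} ∫_{0}^{4} ∫_{-1}^{1} (16z) · r dz dr dθ.

Inner (z): 0.
Middle (r from 0 to 4): 0.
Outer (θ): 0.

Therefore the triple integral equals 0.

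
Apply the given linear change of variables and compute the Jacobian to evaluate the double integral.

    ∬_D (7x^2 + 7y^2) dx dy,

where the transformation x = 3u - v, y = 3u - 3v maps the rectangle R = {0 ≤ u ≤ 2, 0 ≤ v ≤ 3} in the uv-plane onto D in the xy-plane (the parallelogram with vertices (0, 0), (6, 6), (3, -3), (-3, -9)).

Compute the Jacobian determinant of (x, y) with respect to (u, v):

    ∂(x,y)/∂(u,v) = | 3  -1 | = (3)(-3) - (-1)(3) = -6.
                   | 3  -3 |

Its absolute value is |J| = 6 (the area scaling factor).

Substituting x = 3u - v, y = 3u - 3v into the integrand,

    7x^2 + 7y^2 → 126u^2 - 168u v + 70v^2,

so the integral becomes

    ∬_R (126u^2 - 168u v + 70v^2) · |J| du dv = ∫_0^2 ∫_0^3 (756u^2 - 1008u v + 420v^2) dv du.

Inner (v): 2268u^2 - 4536u + 3780.
Outer (u): 4536.

Therefore ∬_D (7x^2 + 7y^2) dx dy = 4536.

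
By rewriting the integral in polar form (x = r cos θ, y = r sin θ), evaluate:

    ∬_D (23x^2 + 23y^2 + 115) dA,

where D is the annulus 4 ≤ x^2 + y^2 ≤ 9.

The region D is 2 ≤ r ≤ 3, 0 ≤ θ ≤ 2π in polar coordinates, where x = r cos(θ), y = r sin(θ), and dA = r dr dθ.

Under the substitution, the integrand becomes 23r^2 + 115, so

    ∬_D (23x^2 + 23y^2 + 115) dA = ∫_{0}^{2π} ∫_{2}^{3} (23r^2 + 115) · r dr dθ.

Inner integral (in r): ∫_{2}^{3} (23r^2 + 115) · r dr = 2645/4.

Outer integral (in θ): ∫_{0}^{2π} (2645/4) dθ = 2645π/2.

Therefore ∬_D (23x^2 + 23y^2 + 115) dA = 2645π/2.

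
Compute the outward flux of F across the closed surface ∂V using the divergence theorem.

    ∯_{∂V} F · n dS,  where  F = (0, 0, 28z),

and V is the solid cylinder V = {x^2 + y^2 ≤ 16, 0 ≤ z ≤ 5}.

By the divergence theorem,

    ∯_{∂V} F · n dS = ∭_V (∇ · F) dV.

Compute the divergence:
    ∇ · F = ∂F_x/∂x + ∂F_y/∂y + ∂F_z/∂z = 0 + 0 + 28 = 28.

In cylindrical coordinates, x = r cos(θ), y = r sin(θ), z = z, dV = r dr dθ dz, with 0 ≤ r ≤ 4, 0 ≤ θ ≤ 2π, 0 ≤ z ≤ 5.

The integrand, after substitution and multiplying by the volume element, becomes (28) · r, so

    ∭_V (∇·F) dV = ∫_0^{2π} ∫_0^{4} ∫_0^{5} (28) · r dz dr dθ.

Inner (z from 0 to 5): 140r.
Middle (r from 0 to 4): 1120.
Outer (θ from 0 to 2π): 2240π.

Therefore ∯_{∂V} F · n dS = 2240π.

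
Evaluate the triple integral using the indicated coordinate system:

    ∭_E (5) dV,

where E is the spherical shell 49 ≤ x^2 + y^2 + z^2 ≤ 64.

In spherical coordinates, x = ρ sin(φ) cos(θ), y = ρ sin(φ) sin(θ), z = ρ cos(φ), and dV = ρ^2 sin(φ) dρ dφ dθ.

The integrand becomes 5, so

    ∭_E (5) dV = ∫_{0}^{2π} ∫_{0}^{π} ∫_{7}^{8} (5) · ρ^2 sin(φ) dρ dφ dθ.

Inner (ρ): 845sin(φ)/3.
Middle (φ): 1690/3.
Outer (θ): 3380π/3.

Therefore the triple integral equals 3380π/3.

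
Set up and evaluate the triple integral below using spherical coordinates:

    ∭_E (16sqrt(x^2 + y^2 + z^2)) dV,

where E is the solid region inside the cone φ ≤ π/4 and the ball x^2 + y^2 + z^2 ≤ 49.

In spherical coordinates, x = ρ sin(φ) cos(θ), y = ρ sin(φ) sin(θ), z = ρ cos(φ), and dV = ρ^2 sin(φ) dρ dφ dθ.

The integrand becomes 16ρ, so

    ∭_E (16sqrt(x^2 + y^2 + z^2)) dV = ∫_{0}^{2π} ∫_{0}^{π/4} ∫_{0}^{7} (16ρ) · ρ^2 sin(φ) dρ dφ dθ.

Inner (ρ): 9604sin(φ).
Middle (φ): 9604 - 4802sqrt(2).
Outer (θ): 9604π (2 - sqrt(2)).

Therefore the triple integral equals 9604π (2 - sqrt(2)).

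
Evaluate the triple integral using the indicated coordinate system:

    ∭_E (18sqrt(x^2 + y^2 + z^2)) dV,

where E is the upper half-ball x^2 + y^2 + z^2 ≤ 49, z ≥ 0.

In spherical coordinates, x = ρ sin(φ) cos(θ), y = ρ sin(φ) sin(θ), z = ρ cos(φ), and dV = ρ^2 sin(φ) dρ dφ dθ.

The integrand becomes 18ρ, so

    ∭_E (18sqrt(x^2 + y^2 + z^2)) dV = ∫_{0}^{2π} ∫_{0}^{π/2} ∫_{0}^{7} (18ρ) · ρ^2 sin(φ) dρ dφ dθ.

Inner (ρ): 21609sin(φ)/2.
Middle (φ): 21609/2.
Outer (θ): 21609π.

Therefore the triple integral equals 21609π.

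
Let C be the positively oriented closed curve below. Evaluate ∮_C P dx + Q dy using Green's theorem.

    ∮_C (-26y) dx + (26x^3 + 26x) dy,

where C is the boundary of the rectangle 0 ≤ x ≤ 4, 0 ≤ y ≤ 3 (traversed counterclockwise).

Green's theorem converts the closed line integral into a double integral over the enclosed region D:

    ∮_C P dx + Q dy = ∬_D (∂Q/∂x - ∂P/∂y) dA.

Here P = -26y, Q = 26x^3 + 26x, so

    ∂Q/∂x = 78x^2 + 26,    ∂P/∂y = -26,
    ∂Q/∂x - ∂P/∂y = 78x^2 + 52.

D is the region 0 ≤ x ≤ 4, 0 ≤ y ≤ 3. Evaluating the double integral:

    ∬_D (78x^2 + 52) dA = ∫_0^{4} ∫_0^{3} (78x^2 + 52) dy dx.

Inner (y from 0 to 3): 234x^2 + 156.
Outer (x from 0 to 4): 5616.

Therefore ∮_C P dx + Q dy = 5616.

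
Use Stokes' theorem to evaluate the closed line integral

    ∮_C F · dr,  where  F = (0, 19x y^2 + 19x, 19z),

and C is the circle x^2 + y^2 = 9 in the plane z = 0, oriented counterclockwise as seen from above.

Let S be the flat disk x^2 + y^2 ≤ 9 in the plane z = 0, with upward unit normal n̂ = ẑ. By Stokes' theorem,

    ∮_C F · dr = ∬_S (∇ × F) · n̂ dS = ∬_D (curl F)_z dA,

where D is the disk x^2 + y^2 ≤ 9.

Compute the curl of F = (0, 19x y^2 + 19x, 19z):
    (∇ × F)_x = ∂F_z/∂y - ∂F_y/∂z = 0,
    (∇ × F)_y = ∂F_x/∂z - ∂F_z/∂x = 0,
    (∇ × F)_z = ∂F_y/∂x - ∂F_x/∂y = 19y^2 + 19.

On z = 0, (curl F)_z = 19y^2 + 19.

Convert to polar (x = r cos θ, y = r sin θ, dA = r dr dθ); the integrand becomes 19r^2sin(θ)^2 + 19, so

    ∬_D (curl F)_z dA = ∫_0^{2π} ∫_0^{3} (19r^2sin(θ)^2 + 19) · r dr dθ.

Inner (r from 0 to 3): 1539sin(θ)^2/4 + 171/2.
Outer (θ from 0 to 2π): 2223π/4.

Therefore ∮_C F · dr = 2223π/4.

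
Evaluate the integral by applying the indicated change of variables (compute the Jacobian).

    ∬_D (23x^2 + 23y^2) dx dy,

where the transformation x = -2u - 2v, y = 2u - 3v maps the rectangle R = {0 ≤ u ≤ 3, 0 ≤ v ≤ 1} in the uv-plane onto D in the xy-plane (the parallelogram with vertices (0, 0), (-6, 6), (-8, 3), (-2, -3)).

Compute the Jacobian determinant of (x, y) with respect to (u, v):

    ∂(x,y)/∂(u,v) = | -2  -2 | = (-2)(-3) - (-2)(2) = 10.
                   | 2  -3 |

Its absolute value is |J| = 10 (the area scaling factor).

Substituting x = -2u - 2v, y = 2u - 3v into the integrand,

    23x^2 + 23y^2 → 184u^2 - 92u v + 299v^2,

so the integral becomes

    ∬_R (184u^2 - 92u v + 299v^2) · |J| du dv = ∫_0^3 ∫_0^1 (1840u^2 - 920u v + 2990v^2) dv du.

Inner (v): 1840u^2 - 460u + 2990/3.
Outer (u): 17480.

Therefore ∬_D (23x^2 + 23y^2) dx dy = 17480.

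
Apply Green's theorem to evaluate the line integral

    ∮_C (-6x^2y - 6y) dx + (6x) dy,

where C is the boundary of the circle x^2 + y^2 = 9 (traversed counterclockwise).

Green's theorem converts the closed line integral into a double integral over the enclosed region D:

    ∮_C P dx + Q dy = ∬_D (∂Q/∂x - ∂P/∂y) dA.

Here P = -6x^2y - 6y, Q = 6x, so

    ∂Q/∂x = 6,    ∂P/∂y = -6x^2 - 6,
    ∂Q/∂x - ∂P/∂y = 6x^2 + 12.

D is the region x^2 + y^2 ≤ 9. Evaluating the double integral:

In polar coordinates (x = r cos θ, y = r sin θ, dA = r dr dθ) the integrand becomes 6r^2cos(θ)^2 + 12, so

    ∬_D (6x^2 + 12) dA = ∫_0^{2π} ∫_0^{3} (6r^2cos(θ)^2 + 12) · r dr dθ.

Inner (r from 0 to 3): 243cos(θ)^2/2 + 54.
Outer (θ from 0 to 2π): 459π/2.

Therefore ∮_C P dx + Q dy = 459π/2.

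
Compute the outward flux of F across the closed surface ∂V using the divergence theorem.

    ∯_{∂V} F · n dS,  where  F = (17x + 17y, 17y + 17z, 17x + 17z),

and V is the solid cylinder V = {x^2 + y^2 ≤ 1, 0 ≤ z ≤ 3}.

By the divergence theorem,

    ∯_{∂V} F · n dS = ∭_V (∇ · F) dV.

Compute the divergence:
    ∇ · F = ∂F_x/∂x + ∂F_y/∂y + ∂F_z/∂z = 17 + 17 + 17 = 51.

In cylindrical coordinates, x = r cos(θ), y = r sin(θ), z = z, dV = r dr dθ dz, with 0 ≤ r ≤ 1, 0 ≤ θ ≤ 2π, 0 ≤ z ≤ 3.

The integrand, after substitution and multiplying by the volume element, becomes (51) · r, so

    ∭_V (∇·F) dV = ∫_0^{2π} ∫_0^{1} ∫_0^{3} (51) · r dz dr dθ.

Inner (z from 0 to 3): 153r.
Middle (r from 0 to 1): 153/2.
Outer (θ from 0 to 2π): 153π.

Therefore ∯_{∂V} F · n dS = 153π.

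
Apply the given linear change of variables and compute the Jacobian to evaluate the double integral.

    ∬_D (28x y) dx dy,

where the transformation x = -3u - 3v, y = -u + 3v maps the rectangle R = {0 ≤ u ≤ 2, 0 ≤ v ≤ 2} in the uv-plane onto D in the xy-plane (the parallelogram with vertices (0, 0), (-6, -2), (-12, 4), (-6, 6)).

Compute the Jacobian determinant of (x, y) with respect to (u, v):

    ∂(x,y)/∂(u,v) = | -3  -3 | = (-3)(3) - (-3)(-1) = -12.
                   | -1  3 |

Its absolute value is |J| = 12 (the area scaling factor).

Substituting x = -3u - 3v, y = -u + 3v into the integrand,

    28x y → 84u^2 - 168u v - 252v^2,

so the integral becomes

    ∬_R (84u^2 - 168u v - 252v^2) · |J| du dv = ∫_0^2 ∫_0^2 (1008u^2 - 2016u v - 3024v^2) dv du.

Inner (v): 2016u^2 - 4032u - 8064.
Outer (u): -18816.

Therefore ∬_D (28x y) dx dy = -18816.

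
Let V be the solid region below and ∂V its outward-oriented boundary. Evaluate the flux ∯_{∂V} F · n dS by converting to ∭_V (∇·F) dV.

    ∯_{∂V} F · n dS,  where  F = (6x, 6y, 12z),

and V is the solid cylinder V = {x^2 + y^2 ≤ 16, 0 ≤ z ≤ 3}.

By the divergence theorem,

    ∯_{∂V} F · n dS = ∭_V (∇ · F) dV.

Compute the divergence:
    ∇ · F = ∂F_x/∂x + ∂F_y/∂y + ∂F_z/∂z = 6 + 6 + 12 = 24.

In cylindrical coordinates, x = r cos(θ), y = r sin(θ), z = z, dV = r dr dθ dz, with 0 ≤ r ≤ 4, 0 ≤ θ ≤ 2π, 0 ≤ z ≤ 3.

The integrand, after substitution and multiplying by the volume element, becomes (24) · r, so

    ∭_V (∇·F) dV = ∫_0^{2π} ∫_0^{4} ∫_0^{3} (24) · r dz dr dθ.

Inner (z from 0 to 3): 72r.
Middle (r from 0 to 4): 576.
Outer (θ from 0 to 2π): 1152π.

Therefore ∯_{∂V} F · n dS = 1152π.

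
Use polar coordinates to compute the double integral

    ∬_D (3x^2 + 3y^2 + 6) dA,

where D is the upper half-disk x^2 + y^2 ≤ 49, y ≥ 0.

The region D is 0 ≤ r ≤ 7, 0 ≤ θ ≤ π in polar coordinates, where x = r cos(θ), y = r sin(θ), and dA = r dr dθ.

Under the substitution, the integrand becomes 3r^2 + 6, so

    ∬_D (3x^2 + 3y^2 + 6) dA = ∫_{0}^{π} ∫_{0}^{7} (3r^2 + 6) · r dr dθ.

Inner integral (in r): ∫_{0}^{7} (3r^2 + 6) · r dr = 7791/4.

Outer integral (in θ): ∫_{0}^{π} (7791/4) dθ = 7791π/4.

Therefore ∬_D (3x^2 + 3y^2 + 6) dA = 7791π/4.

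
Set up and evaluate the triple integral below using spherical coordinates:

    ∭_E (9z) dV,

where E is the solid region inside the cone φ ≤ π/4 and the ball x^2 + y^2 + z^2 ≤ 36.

In spherical coordinates, x = ρ sin(φ) cos(θ), y = ρ sin(φ) sin(θ), z = ρ cos(φ), and dV = ρ^2 sin(φ) dρ dφ dθ.

The integrand becomes 9ρ cos(φ), so

    ∭_E (9z) dV = ∫_{0}^{2π} ∫_{0}^{π/4} ∫_{0}^{6} (9ρ cos(φ)) · ρ^2 sin(φ) dρ dφ dθ.

Inner (ρ): 1458sin(2φ).
Middle (φ): 729.
Outer (θ): 1458π.

Therefore the triple integral equals 1458π.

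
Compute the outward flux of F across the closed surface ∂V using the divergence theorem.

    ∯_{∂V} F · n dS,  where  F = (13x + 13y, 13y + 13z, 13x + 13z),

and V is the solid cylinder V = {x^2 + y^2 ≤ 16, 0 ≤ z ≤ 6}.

By the divergence theorem,

    ∯_{∂V} F · n dS = ∭_V (∇ · F) dV.

Compute the divergence:
    ∇ · F = ∂F_x/∂x + ∂F_y/∂y + ∂F_z/∂z = 13 + 13 + 13 = 39.

In cylindrical coordinates, x = r cos(θ), y = r sin(θ), z = z, dV = r dr dθ dz, with 0 ≤ r ≤ 4, 0 ≤ θ ≤ 2π, 0 ≤ z ≤ 6.

The integrand, after substitution and multiplying by the volume element, becomes (39) · r, so

    ∭_V (∇·F) dV = ∫_0^{2π} ∫_0^{4} ∫_0^{6} (39) · r dz dr dθ.

Inner (z from 0 to 6): 234r.
Middle (r from 0 to 4): 1872.
Outer (θ from 0 to 2π): 3744π.

Therefore ∯_{∂V} F · n dS = 3744π.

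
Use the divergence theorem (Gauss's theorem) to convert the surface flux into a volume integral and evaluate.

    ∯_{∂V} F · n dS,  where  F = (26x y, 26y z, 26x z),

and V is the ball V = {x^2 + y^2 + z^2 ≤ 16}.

By the divergence theorem,

    ∯_{∂V} F · n dS = ∭_V (∇ · F) dV.

Compute the divergence:
    ∇ · F = ∂F_x/∂x + ∂F_y/∂y + ∂F_z/∂z = 26y + 26z + 26x = 26x + 26y + 26z.

In spherical coordinates, x = ρ sin(φ) cos(θ), y = ρ sin(φ) sin(θ), z = ρ cos(φ), dV = ρ^2 sin(φ) dρ dφ dθ, with 0 ≤ ρ ≤ 4, 0 ≤ φ ≤ π, 0 ≤ θ ≤ 2π.

The integrand, after substitution and multiplying by the volume element, becomes (26ρ (sqrt(2)sin(φ)sin(θ + π/4) + cos(φ))) · ρ^2 sin(φ), so

    ∭_V (∇·F) dV = ∫_0^{2π} ∫_0^{π} ∫_0^{4} (26ρ (sqrt(2)sin(φ)sin(θ + π/4) + cos(φ))) · ρ^2 sin(φ) dρ dφ dθ.

Inner (ρ from 0 to 4): 1664(sqrt(2)sin(φ)sin(θ + π/4) + cos(φ))sin(φ).
Middle (φ from 0 to π): 832sqrt(2)π sin(θ + π/4).
Outer (θ from 0 to 2π): 0.

Therefore ∯_{∂V} F · n dS = 0.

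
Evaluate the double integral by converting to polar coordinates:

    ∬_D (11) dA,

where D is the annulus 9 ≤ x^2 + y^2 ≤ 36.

The region D is 3 ≤ r ≤ 6, 0 ≤ θ ≤ 2π in polar coordinates, where x = r cos(θ), y = r sin(θ), and dA = r dr dθ.

Under the substitution, the integrand becomes 11, so

    ∬_D (11) dA = ∫_{0}^{2π} ∫_{3}^{6} (11) · r dr dθ.

Inner integral (in r): ∫_{3}^{6} (11) · r dr = 297/2.

Outer integral (in θ): ∫_{0}^{2π} (297/2) dθ = 297π.

Therefore ∬_D (11) dA = 297π.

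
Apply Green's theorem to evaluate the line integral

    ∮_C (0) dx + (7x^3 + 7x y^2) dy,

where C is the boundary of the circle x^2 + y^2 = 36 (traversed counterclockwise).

Green's theorem converts the closed line integral into a double integral over the enclosed region D:

    ∮_C P dx + Q dy = ∬_D (∂Q/∂x - ∂P/∂y) dA.

Here P = 0, Q = 7x^3 + 7x y^2, so

    ∂Q/∂x = 21x^2 + 7y^2,    ∂P/∂y = 0,
    ∂Q/∂x - ∂P/∂y = 21x^2 + 7y^2.

D is the region x^2 + y^2 ≤ 36. Evaluating the double integral:

In polar coordinates (x = r cos θ, y = r sin θ, dA = r dr dθ) the integrand becomes 7r^2(cos(2θ) + 2), so

    ∬_D (21x^2 + 7y^2) dA = ∫_0^{2π} ∫_0^{6} (7r^2(cos(2θ) + 2)) · r dr dθ.

Inner (r from 0 to 6): 2268cos(2θ) + 4536.
Outer (θ from 0 to 2π): 9072π.

Therefore ∮_C P dx + Q dy = 9072π.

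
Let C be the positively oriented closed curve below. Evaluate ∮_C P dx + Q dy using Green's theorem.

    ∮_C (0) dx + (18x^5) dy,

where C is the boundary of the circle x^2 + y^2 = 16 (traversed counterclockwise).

Green's theorem converts the closed line integral into a double integral over the enclosed region D:

    ∮_C P dx + Q dy = ∬_D (∂Q/∂x - ∂P/∂y) dA.

Here P = 0, Q = 18x^5, so

    ∂Q/∂x = 90x^4,    ∂P/∂y = 0,
    ∂Q/∂x - ∂P/∂y = 90x^4.

D is the region x^2 + y^2 ≤ 16. Evaluating the double integral:

In polar coordinates (x = r cos θ, y = r sin θ, dA = r dr dθ) the integrand becomes 90r^4cos(θ)^4, so

    ∬_D (90x^4) dA = ∫_0^{2π} ∫_0^{4} (90r^4cos(θ)^4) · r dr dθ.

Inner (r from 0 to 4): 61440cos(θ)^4.
Outer (θ from 0 to 2π): 46080π.

Therefore ∮_C P dx + Q dy = 46080π.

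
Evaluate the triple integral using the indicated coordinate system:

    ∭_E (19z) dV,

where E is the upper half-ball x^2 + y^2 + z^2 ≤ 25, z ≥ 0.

In spherical coordinates, x = ρ sin(φ) cos(θ), y = ρ sin(φ) sin(θ), z = ρ cos(φ), and dV = ρ^2 sin(φ) dρ dφ dθ.

The integrand becomes 19ρ cos(φ), so

    ∭_E (19z) dV = ∫_{0}^{2π} ∫_{0}^{π/2} ∫_{0}^{5} (19ρ cos(φ)) · ρ^2 sin(φ) dρ dφ dθ.

Inner (ρ): 11875sin(2φ)/8.
Middle (φ): 11875/8.
Outer (θ): 11875π/4.

Therefore the triple integral equals 11875π/4.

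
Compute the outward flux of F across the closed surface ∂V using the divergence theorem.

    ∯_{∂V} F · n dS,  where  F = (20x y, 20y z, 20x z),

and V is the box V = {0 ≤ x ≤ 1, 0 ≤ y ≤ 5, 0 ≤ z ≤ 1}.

By the divergence theorem,

    ∯_{∂V} F · n dS = ∭_V (∇ · F) dV.

Compute the divergence:
    ∇ · F = ∂F_x/∂x + ∂F_y/∂y + ∂F_z/∂z = 20y + 20z + 20x = 20x + 20y + 20z.

V is a rectangular box, so dV = dx dy dz with 0 ≤ x ≤ 1, 0 ≤ y ≤ 5, 0 ≤ z ≤ 1.

Integrate (20x + 20y + 20z) over V as an iterated integral:

    ∭_V (∇·F) dV = ∫_0^{1} ∫_0^{5} ∫_0^{1} (20x + 20y + 20z) dz dy dx.

Inner (z from 0 to 1): 20x + 20y + 10.
Middle (y from 0 to 5): 100x + 300.
Outer (x from 0 to 1): 350.

Therefore ∯_{∂V} F · n dS = 350.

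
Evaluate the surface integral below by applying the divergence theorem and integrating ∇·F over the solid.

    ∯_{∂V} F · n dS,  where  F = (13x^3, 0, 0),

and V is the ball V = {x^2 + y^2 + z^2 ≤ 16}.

By the divergence theorem,

    ∯_{∂V} F · n dS = ∭_V (∇ · F) dV.

Compute the divergence:
    ∇ · F = ∂F_x/∂x + ∂F_y/∂y + ∂F_z/∂z = 39x^2 + 0 + 0 = 39x^2.

In spherical coordinates, x = ρ sin(φ) cos(θ), y = ρ sin(φ) sin(θ), z = ρ cos(φ), dV = ρ^2 sin(φ) dρ dφ dθ, with 0 ≤ ρ ≤ 4, 0 ≤ φ ≤ π, 0 ≤ θ ≤ 2π.

The integrand, after substitution and multiplying by the volume element, becomes (39ρ^2sin(φ)^2cos(θ)^2) · ρ^2 sin(φ), so

    ∭_V (∇·F) dV = ∫_0^{2π} ∫_0^{π} ∫_0^{4} (39ρ^2sin(φ)^2cos(θ)^2) · ρ^2 sin(φ) dρ dφ dθ.

Inner (ρ from 0 to 4): 39936sin(φ)^3cos(θ)^2/5.
Middle (φ from 0 to π): 53248cos(θ)^2/5.
Outer (θ from 0 to 2π): 53248π/5.

Therefore ∯_{∂V} F · n dS = 53248π/5.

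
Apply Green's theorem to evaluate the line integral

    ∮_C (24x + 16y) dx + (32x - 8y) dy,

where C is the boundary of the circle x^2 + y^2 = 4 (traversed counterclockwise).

Green's theorem converts the closed line integral into a double integral over the enclosed region D:

    ∮_C P dx + Q dy = ∬_D (∂Q/∂x - ∂P/∂y) dA.

Here P = 24x + 16y, Q = 32x - 8y, so

    ∂Q/∂x = 32,    ∂P/∂y = 16,
    ∂Q/∂x - ∂P/∂y = 16.

D is the region x^2 + y^2 ≤ 4. Evaluating the double integral:

In polar coordinates (x = r cos θ, y = r sin θ, dA = r dr dθ) the integrand becomes 16, so

    ∬_D (16) dA = ∫_0^{2π} ∫_0^{2} (16) · r dr dθ.

Inner (r from 0 to 2): 32.
Outer (θ from 0 to 2π): 64π.

Therefore ∮_C P dx + Q dy = 64π.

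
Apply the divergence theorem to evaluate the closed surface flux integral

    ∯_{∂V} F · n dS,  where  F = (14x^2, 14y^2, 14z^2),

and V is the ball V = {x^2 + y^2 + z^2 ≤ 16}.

By the divergence theorem,

    ∯_{∂V} F · n dS = ∭_V (∇ · F) dV.

Compute the divergence:
    ∇ · F = ∂F_x/∂x + ∂F_y/∂y + ∂F_z/∂z = 28x + 28y + 28z.

In spherical coordinates, x = ρ sin(φ) cos(θ), y = ρ sin(φ) sin(θ), z = ρ cos(φ), dV = ρ^2 sin(φ) dρ dφ dθ, with 0 ≤ ρ ≤ 4, 0 ≤ φ ≤ π, 0 ≤ θ ≤ 2π.

The integrand, after substitution and multiplying by the volume element, becomes (28ρ (sqrt(2)sin(φ)sin(θ + π/4) + cos(φ))) · ρ^2 sin(φ), so

    ∭_V (∇·F) dV = ∫_0^{2π} ∫_0^{π} ∫_0^{4} (28ρ (sqrt(2)sin(φ)sin(θ + π/4) + cos(φ))) · ρ^2 sin(φ) dρ dφ dθ.

Inner (ρ from 0 to 4): 1792(sqrt(2)sin(φ)sin(θ + π/4) + cos(φ))sin(φ).
Middle (φ from 0 to π): 896sqrt(2)π sin(θ + π/4).
Outer (θ from 0 to 2π): 0.

Therefore ∯_{∂V} F · n dS = 0.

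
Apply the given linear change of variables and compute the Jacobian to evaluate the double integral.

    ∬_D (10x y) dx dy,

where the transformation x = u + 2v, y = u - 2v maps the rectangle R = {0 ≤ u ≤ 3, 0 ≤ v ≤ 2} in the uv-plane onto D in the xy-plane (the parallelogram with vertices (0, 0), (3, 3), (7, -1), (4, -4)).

Compute the Jacobian determinant of (x, y) with respect to (u, v):

    ∂(x,y)/∂(u,v) = | 1  2 | = (1)(-2) - (2)(1) = -4.
                   | 1  -2 |

Its absolute value is |J| = 4 (the area scaling factor).

Substituting x = u + 2v, y = u - 2v into the integrand,

    10x y → 10u^2 - 40v^2,

so the integral becomes

    ∬_R (10u^2 - 40v^2) · |J| du dv = ∫_0^3 ∫_0^2 (40u^2 - 160v^2) dv du.

Inner (v): 80u^2 - 1280/3.
Outer (u): -560.

Therefore ∬_D (10x y) dx dy = -560.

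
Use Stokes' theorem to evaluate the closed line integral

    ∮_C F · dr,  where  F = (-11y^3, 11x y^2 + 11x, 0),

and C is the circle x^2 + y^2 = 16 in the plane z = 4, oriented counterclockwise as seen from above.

Let S be the flat disk x^2 + y^2 ≤ 16 in the plane z = 4, with upward unit normal n̂ = ẑ. By Stokes' theorem,

    ∮_C F · dr = ∬_S (∇ × F) · n̂ dS = ∬_D (curl F)_z dA,

where D is the disk x^2 + y^2 ≤ 16.

Compute the curl of F = (-11y^3, 11x y^2 + 11x, 0):
    (∇ × F)_x = ∂F_z/∂y - ∂F_y/∂z = 0,
    (∇ × F)_y = ∂F_x/∂z - ∂F_z/∂x = 0,
    (∇ × F)_z = ∂F_y/∂x - ∂F_x/∂y = 44y^2 + 11.

On z = 4, (curl F)_z = 44y^2 + 11.

Convert to polar (x = r cos θ, y = r sin θ, dA = r dr dθ); the integrand becomes 44r^2sin(θ)^2 + 11, so

    ∬_D (curl F)_z dA = ∫_0^{2π} ∫_0^{4} (44r^2sin(θ)^2 + 11) · r dr dθ.

Inner (r from 0 to 4): 2816sin(θ)^2 + 88.
Outer (θ from 0 to 2π): 2992π.

Therefore ∮_C F · dr = 2992π.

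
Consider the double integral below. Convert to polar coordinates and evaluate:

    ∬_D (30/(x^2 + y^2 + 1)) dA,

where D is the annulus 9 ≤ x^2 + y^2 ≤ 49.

The region D is 3 ≤ r ≤ 7, 0 ≤ θ ≤ 2π in polar coordinates, where x = r cos(θ), y = r sin(θ), and dA = r dr dθ.

Under the substitution, the integrand becomes 30/(r^2 + 1), so

    ∬_D (30/(x^2 + y^2 + 1)) dA = ∫_{0}^{2π} ∫_{3}^{7} (30/(r^2 + 1)) · r dr dθ.

Inner integral (in r): ∫_{3}^{7} (30/(r^2 + 1)) · r dr = log(30517578125).

Outer integral (in θ): ∫_{0}^{2π} (log(30517578125)) dθ = 30π log(5).

Therefore ∬_D (30/(x^2 + y^2 + 1)) dA = 30π log(5).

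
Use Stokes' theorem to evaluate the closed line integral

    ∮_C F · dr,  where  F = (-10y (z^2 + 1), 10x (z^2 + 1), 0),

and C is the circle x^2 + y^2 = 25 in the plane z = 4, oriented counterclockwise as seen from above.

Let S be the flat disk x^2 + y^2 ≤ 25 in the plane z = 4, with upward unit normal n̂ = ẑ. By Stokes' theorem,

    ∮_C F · dr = ∬_S (∇ × F) · n̂ dS = ∬_D (curl F)_z dA,

where D is the disk x^2 + y^2 ≤ 25.

Compute the curl of F = (-10y (z^2 + 1), 10x (z^2 + 1), 0):
    (∇ × F)_x = ∂F_z/∂y - ∂F_y/∂z = -20x z,
    (∇ × F)_y = ∂F_x/∂z - ∂F_z/∂x = -20y z,
    (∇ × F)_z = ∂F_y/∂x - ∂F_x/∂y = 20z^2 + 20.

On z = 4, (curl F)_z = 340.

Convert to polar (x = r cos θ, y = r sin θ, dA = r dr dθ); the integrand becomes 340, so

    ∬_D (curl F)_z dA = ∫_0^{2π} ∫_0^{5} (340) · r dr dθ.

Inner (r from 0 to 5): 4250.
Outer (θ from 0 to 2π): 8500π.

Therefore ∮_C F · dr = 8500π.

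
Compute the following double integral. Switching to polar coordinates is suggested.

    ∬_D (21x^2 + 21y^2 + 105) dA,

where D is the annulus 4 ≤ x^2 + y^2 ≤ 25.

The region D is 2 ≤ r ≤ 5, 0 ≤ θ ≤ 2π in polar coordinates, where x = r cos(θ), y = r sin(θ), and dA = r dr dθ.

Under the substitution, the integrand becomes 21r^2 + 105, so

    ∬_D (21x^2 + 21y^2 + 105) dA = ∫_{0}^{2π} ∫_{2}^{5} (21r^2 + 105) · r dr dθ.

Inner integral (in r): ∫_{2}^{5} (21r^2 + 105) · r dr = 17199/4.

Outer integral (in θ): ∫_{0}^{2π} (17199/4) dθ = 17199π/2.

Therefore ∬_D (21x^2 + 21y^2 + 105) dA = 17199π/2.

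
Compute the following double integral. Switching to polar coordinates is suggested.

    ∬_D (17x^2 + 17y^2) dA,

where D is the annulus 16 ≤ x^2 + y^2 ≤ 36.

The region D is 4 ≤ r ≤ 6, 0 ≤ θ ≤ 2π in polar coordinates, where x = r cos(θ), y = r sin(θ), and dA = r dr dθ.

Under the substitution, the integrand becomes 17r^2, so

    ∬_D (17x^2 + 17y^2) dA = ∫_{0}^{2π} ∫_{4}^{6} (17r^2) · r dr dθ.

Inner integral (in r): ∫_{4}^{6} (17r^2) · r dr = 4420.

Outer integral (in θ): ∫_{0}^{2π} (4420) dθ = 8840π.

Therefore ∬_D (17x^2 + 17y^2) dA = 8840π.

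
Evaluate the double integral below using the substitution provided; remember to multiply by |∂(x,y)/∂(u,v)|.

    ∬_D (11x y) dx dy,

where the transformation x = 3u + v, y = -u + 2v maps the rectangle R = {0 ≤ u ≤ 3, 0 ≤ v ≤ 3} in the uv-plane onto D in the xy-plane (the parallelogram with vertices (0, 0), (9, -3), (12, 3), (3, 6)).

Compute the Jacobian determinant of (x, y) with respect to (u, v):

    ∂(x,y)/∂(u,v) = | 3  1 | = (3)(2) - (1)(-1) = 7.
                   | -1  2 |

Its absolute value is |J| = 7 (the area scaling factor).

Substituting x = 3u + v, y = -u + 2v into the integrand,

    11x y → -33u^2 + 55u v + 22v^2,

so the integral becomes

    ∬_R (-33u^2 + 55u v + 22v^2) · |J| du dv = ∫_0^3 ∫_0^3 (-231u^2 + 385u v + 154v^2) dv du.

Inner (v): -693u^2 + 3465u/2 + 1386.
Outer (u): 22869/4.

Therefore ∬_D (11x y) dx dy = 22869/4.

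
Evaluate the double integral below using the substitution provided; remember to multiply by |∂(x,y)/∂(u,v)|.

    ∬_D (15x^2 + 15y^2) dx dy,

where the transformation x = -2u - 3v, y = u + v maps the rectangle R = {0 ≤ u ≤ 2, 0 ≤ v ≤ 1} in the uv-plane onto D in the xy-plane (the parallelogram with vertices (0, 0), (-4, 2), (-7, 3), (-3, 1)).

Compute the Jacobian determinant of (x, y) with respect to (u, v):

    ∂(x,y)/∂(u,v) = | -2  -3 | = (-2)(1) - (-3)(1) = 1.
                   | 1  1 |

Its absolute value is |J| = 1 (the area scaling factor).

Substituting x = -2u - 3v, y = u + v into the integrand,

    15x^2 + 15y^2 → 75u^2 + 210u v + 150v^2,

so the integral becomes

    ∬_R (75u^2 + 210u v + 150v^2) · |J| du dv = ∫_0^2 ∫_0^1 (75u^2 + 210u v + 150v^2) dv du.

Inner (v): 75u^2 + 105u + 50.
Outer (u): 510.

Therefore ∬_D (15x^2 + 15y^2) dx dy = 510.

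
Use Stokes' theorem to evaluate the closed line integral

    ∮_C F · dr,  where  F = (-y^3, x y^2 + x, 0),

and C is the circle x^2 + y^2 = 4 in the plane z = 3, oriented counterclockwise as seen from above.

Let S be the flat disk x^2 + y^2 ≤ 4 in the plane z = 3, with upward unit normal n̂ = ẑ. By Stokes' theorem,

    ∮_C F · dr = ∬_S (∇ × F) · n̂ dS = ∬_D (curl F)_z dA,

where D is the disk x^2 + y^2 ≤ 4.

Compute the curl of F = (-y^3, x y^2 + x, 0):
    (∇ × F)_x = ∂F_z/∂y - ∂F_y/∂z = 0,
    (∇ × F)_y = ∂F_x/∂z - ∂F_z/∂x = 0,
    (∇ × F)_z = ∂F_y/∂x - ∂F_x/∂y = 4y^2 + 1.

On z = 3, (curl F)_z = 4y^2 + 1.

Convert to polar (x = r cos θ, y = r sin θ, dA = r dr dθ); the integrand becomes 4r^2sin(θ)^2 + 1, so

    ∬_D (curl F)_z dA = ∫_0^{2π} ∫_0^{2} (4r^2sin(θ)^2 + 1) · r dr dθ.

Inner (r from 0 to 2): 16sin(θ)^2 + 2.
Outer (θ from 0 to 2π): 20π.

Therefore ∮_C F · dr = 20π.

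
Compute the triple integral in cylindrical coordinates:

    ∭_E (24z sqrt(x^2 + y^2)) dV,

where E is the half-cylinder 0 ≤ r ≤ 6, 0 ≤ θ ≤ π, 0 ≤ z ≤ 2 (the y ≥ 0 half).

In cylindrical coordinates, x = r cos(θ), y = r sin(θ), z = z, and dV = r dr dθ dz.

The integrand becomes 24r z, so

    ∭_E (24z sqrt(x^2 + y^2)) dV = ∫_{0}^{π} ∫_{0}^{6} ∫_{0}^{2} (24r z) · r dz dr dθ.

Inner (z): 48r^2.
Middle (r from 0 to 6): 3456.
Outer (θ): 3456π.

Therefore the triple integral equals 3456π.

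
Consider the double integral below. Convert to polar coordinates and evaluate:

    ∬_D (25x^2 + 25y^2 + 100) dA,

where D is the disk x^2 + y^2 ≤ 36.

The region D is 0 ≤ r ≤ 6, 0 ≤ θ ≤ 2π in polar coordinates, where x = r cos(θ), y = r sin(θ), and dA = r dr dθ.

Under the substitution, the integrand becomes 25r^2 + 100, so

    ∬_D (25x^2 + 25y^2 + 100) dA = ∫_{0}^{2π} ∫_{0}^{6} (25r^2 + 100) · r dr dθ.

Inner integral (in r): ∫_{0}^{6} (25r^2 + 100) · r dr = 9900.

Outer integral (in θ): ∫_{0}^{2π} (9900) dθ = 19800π.

Therefore ∬_D (25x^2 + 25y^2 + 100) dA = 19800π.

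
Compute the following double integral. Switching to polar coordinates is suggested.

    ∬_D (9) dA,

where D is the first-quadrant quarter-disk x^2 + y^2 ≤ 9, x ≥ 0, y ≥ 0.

The region D is 0 ≤ r ≤ 3, 0 ≤ θ ≤ π/2 in polar coordinates, where x = r cos(θ), y = r sin(θ), and dA = r dr dθ.

Under the substitution, the integrand becomes 9, so

    ∬_D (9) dA = ∫_{0}^{π/2} ∫_{0}^{3} (9) · r dr dθ.

Inner integral (in r): ∫_{0}^{3} (9) · r dr = 81/2.

Outer integral (in θ): ∫_{0}^{π/2} (81/2) dθ = 81π/4.

Therefore ∬_D (9) dA = 81π/4.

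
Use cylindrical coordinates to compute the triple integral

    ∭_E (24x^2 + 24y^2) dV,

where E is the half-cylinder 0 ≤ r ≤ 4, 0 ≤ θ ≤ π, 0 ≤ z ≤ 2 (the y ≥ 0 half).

In cylindrical coordinates, x = r cos(θ), y = r sin(θ), z = z, and dV = r dr dθ dz.

The integrand becomes 24r^2, so

    ∭_E (24x^2 + 24y^2) dV = ∫_{0}^{π} ∫_{0}^{4} ∫_{0}^{2} (24r^2) · r dz dr dθ.

Inner (z): 48r^3.
Middle (r from 0 to 4): 3072.
Outer (θ): 3072π.

Therefore the triple integral equals 3072π.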